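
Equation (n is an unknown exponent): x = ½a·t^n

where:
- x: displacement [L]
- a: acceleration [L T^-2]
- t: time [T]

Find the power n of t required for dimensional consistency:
n = 2

x has dimensions [L]; t has dimensions [T].
The rest of the RHS has dimensions [L T^-2], so t^n must supply [T^2].
With n = 2: ½a·t^2 has dimensions [L], matching the LHS ✓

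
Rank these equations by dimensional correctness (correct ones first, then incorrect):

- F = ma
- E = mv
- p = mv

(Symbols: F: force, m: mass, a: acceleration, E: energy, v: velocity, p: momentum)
Dimensionally correct: F = ma, p = mv
Dimensionally incorrect: E = mv
Ordered (correct first, then incorrect): F = ma, p = mv, E = mv

- F = ma: LHS [L M T^-2], RHS [L M T^-2] → correct ✓
- E = mv: LHS [L^2 M T^-2], RHS [L M T^-1] → incorrect ✗
- p = mv: LHS [L M T^-1], RHS [L M T^-1] → correct ✓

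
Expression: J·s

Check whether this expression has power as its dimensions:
No

The expression J·s has dimensions [L^2 M T^-1], but power has dimensions [L^2 M T^-3].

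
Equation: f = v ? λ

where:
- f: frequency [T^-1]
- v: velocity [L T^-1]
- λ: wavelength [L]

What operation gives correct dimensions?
division (÷): f = v ÷ λ

f [T^-1]; v [L T^-1]; λ [L].
v × λ → [L^2 T^-1] ✗
v ÷ λ → [T^-1] ✓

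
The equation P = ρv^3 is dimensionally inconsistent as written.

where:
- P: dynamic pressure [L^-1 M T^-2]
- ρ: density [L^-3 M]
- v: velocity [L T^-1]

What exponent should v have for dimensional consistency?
The exponent of v should be 2: P = ρv^2

The LHS P has dimensions [L^-1 M T^-2]; v has dimensions [L T^-1].
As written, the RHS ρv^3 (exponent 3 on v) has dimensions [M T^-3], which does not match.
With exponent 2, the RHS ρv^2 has dimensions [L^-1 M T^-2], matching the LHS.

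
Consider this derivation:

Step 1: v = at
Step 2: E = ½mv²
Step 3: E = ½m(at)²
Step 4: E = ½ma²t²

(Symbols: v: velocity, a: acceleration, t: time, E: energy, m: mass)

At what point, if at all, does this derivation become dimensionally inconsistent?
No step introduces an error — all steps are dimensionally consistent.

Step 1: v = at → LHS [L T^-1], RHS [L T^-1] ✓
Step 2: E = ½mv² → LHS [L^2 M T^-2], RHS [L^2 M T^-2] ✓
Step 3: E = ½m(at)² → LHS [L^2 M T^-2], RHS [L^2 M T^-2] ✓
Step 4: E = ½ma²t² → LHS [L^2 M T^-2], RHS [L^2 M T^-2] ✓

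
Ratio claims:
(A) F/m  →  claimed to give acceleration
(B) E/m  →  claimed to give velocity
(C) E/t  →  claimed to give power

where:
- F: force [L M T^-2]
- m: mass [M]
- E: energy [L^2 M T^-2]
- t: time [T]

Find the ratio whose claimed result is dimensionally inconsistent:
(B) E/m does not give velocity

(A) F/m: [L T^-2] = acceleration [L T^-2] ✓
(B) E/m: [L^2 T^-2] ≠ velocity [L T^-1] ✗
(C) E/t: [L^2 M T^-3] = power [L^2 M T^-3] ✓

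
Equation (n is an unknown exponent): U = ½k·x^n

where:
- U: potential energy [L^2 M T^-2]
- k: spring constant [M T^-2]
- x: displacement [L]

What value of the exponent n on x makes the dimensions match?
n = 2

U has dimensions [L^2 M T^-2]; x has dimensions [L].
The rest of the RHS has dimensions [M T^-2], so x^n must supply [L^2].
With n = 2: ½k·x^2 has dimensions [L^2 M T^-2], matching the LHS ✓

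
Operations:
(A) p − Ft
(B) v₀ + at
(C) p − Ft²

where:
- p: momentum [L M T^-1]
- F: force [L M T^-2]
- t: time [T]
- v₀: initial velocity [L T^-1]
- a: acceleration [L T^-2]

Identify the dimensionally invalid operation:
(C) p − Ft²

(A) p − Ft: p [L M T^-1] and Ft [L M T^-1] — same dimensions ✓
(B) v₀ + at: v₀ [L T^-1] and at [L T^-1] — same dimensions ✓
(C) p − Ft²: p [L M T^-1] and Ft² [L M] — different dimensions cannot be added/subtracted ✗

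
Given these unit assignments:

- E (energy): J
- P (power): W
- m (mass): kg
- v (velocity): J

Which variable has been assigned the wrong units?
v

The variable v (velocity) should have units m/s, not J.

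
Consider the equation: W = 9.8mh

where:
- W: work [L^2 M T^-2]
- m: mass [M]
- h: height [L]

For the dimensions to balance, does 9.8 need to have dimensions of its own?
Yes

W has dimensions [L^2 M T^-2], while mh alone has dimensions [L M]. For the equation to balance, the factor 9.8 must carry dimensions [L T^-2] — it is a dimensional constant (a numerical value of a physical quantity with its units suppressed), not a pure number.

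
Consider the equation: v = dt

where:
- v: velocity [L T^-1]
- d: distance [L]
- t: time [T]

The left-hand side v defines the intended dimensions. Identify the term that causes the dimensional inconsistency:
The right-hand side term dt

v has dimensions [L T^-1], but dt has dimensions [L T], so the term dt is dimensionally wrong for v.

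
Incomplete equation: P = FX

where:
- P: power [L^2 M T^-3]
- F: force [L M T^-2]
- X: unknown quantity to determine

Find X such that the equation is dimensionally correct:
X = v (velocity), dimensions [L T^-1]

P has dimensions [L^2 M T^-3]; the rest of the RHS (F) has dimensions [L M T^-2].
So X must have dimensions [L T^-1] — X = v (velocity).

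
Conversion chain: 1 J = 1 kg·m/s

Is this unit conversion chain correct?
The chain is incorrect (it contains an error).

Incorrect: Joule is kg·m²/s², not kg·m/s (that is momentum)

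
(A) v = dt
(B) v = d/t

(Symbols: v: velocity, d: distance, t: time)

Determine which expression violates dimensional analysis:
(A)

(A) v = dt: LHS [L T^-1], RHS [L T] ✗
(B) v = d/t: LHS [L T^-1], RHS [L T^-1] ✓

Expression (A) v = dt is dimensionally incorrect.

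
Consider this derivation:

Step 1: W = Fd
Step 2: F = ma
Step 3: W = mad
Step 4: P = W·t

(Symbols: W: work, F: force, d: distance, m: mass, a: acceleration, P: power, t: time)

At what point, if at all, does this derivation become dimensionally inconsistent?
Step 4

Step 1: W = Fd → LHS [L^2 M T^-2], RHS [L^2 M T^-2] ✓
Step 2: F = ma → LHS [L M T^-2], RHS [L M T^-2] ✓
Step 3: W = mad → LHS [L^2 M T^-2], RHS [L^2 M T^-2] ✓
Step 4: P = W·t → LHS [L^2 M T^-3], RHS [L^2 M T^-1] ✗

The first dimensional inconsistency appears in step 4: P = W·t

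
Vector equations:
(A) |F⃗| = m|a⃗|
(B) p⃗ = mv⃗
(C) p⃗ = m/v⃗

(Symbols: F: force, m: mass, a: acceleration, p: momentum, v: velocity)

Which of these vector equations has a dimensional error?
(C) p⃗ = m/v⃗

(A) |F⃗| = m|a⃗|: LHS [L M T^-2], RHS [L M T^-2] ✓ — magnitudes of vectors are scalars
(B) p⃗ = mv⃗: LHS [L M T^-1], RHS [L M T^-1] ✓ — mass (scalar) times velocity (vector)
(C) p⃗ = m/v⃗: LHS [L M T^-1], RHS [L^-1 M T] ✗ — momentum is mass times velocity; should be mv⃗ (and division by a vector is undefined)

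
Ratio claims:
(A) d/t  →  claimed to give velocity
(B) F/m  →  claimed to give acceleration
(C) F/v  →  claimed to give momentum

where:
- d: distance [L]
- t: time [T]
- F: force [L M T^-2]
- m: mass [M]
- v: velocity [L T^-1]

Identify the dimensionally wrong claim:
(C) F/v does not give momentum

(A) d/t: [L T^-1] = velocity [L T^-1] ✓
(B) F/m: [L T^-2] = acceleration [L T^-2] ✓
(C) F/v: [M T^-1] ≠ momentum [L M T^-1] ✗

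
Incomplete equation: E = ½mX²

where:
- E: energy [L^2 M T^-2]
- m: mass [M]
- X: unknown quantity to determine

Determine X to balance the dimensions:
X = v (velocity), dimensions [L T^-1]

E has dimensions [L^2 M T^-2]; the rest of the RHS (½m) has dimensions [M].
So X² must have dimensions [L^2 T^-2], i.e. X has dimensions [L T^-1] — X = v (velocity).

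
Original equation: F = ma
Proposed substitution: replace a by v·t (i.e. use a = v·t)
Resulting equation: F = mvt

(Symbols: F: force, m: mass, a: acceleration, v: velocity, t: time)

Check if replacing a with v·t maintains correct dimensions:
No

[a] = [L T^-2] and [v·t] = [L]. These differ, so the substitution replaces a quantity by one of different dimensions and the result F = mvt has LHS [L M T^-2] vs RHS [L M] — inconsistent.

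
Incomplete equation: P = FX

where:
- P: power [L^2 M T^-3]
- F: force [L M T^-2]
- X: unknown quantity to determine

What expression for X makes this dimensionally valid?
X = v (velocity), dimensions [L T^-1]

P has dimensions [L^2 M T^-3]; the rest of the RHS (F) has dimensions [L M T^-2].
So X must have dimensions [L T^-1] — X = v (velocity).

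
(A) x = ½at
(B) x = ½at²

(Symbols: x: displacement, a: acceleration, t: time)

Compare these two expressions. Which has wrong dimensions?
(A)

(A) x = ½at: LHS [L], RHS [L T^-1] ✗
(B) x = ½at²: LHS [L], RHS [L] ✓

Expression (A) x = ½at is dimensionally incorrect.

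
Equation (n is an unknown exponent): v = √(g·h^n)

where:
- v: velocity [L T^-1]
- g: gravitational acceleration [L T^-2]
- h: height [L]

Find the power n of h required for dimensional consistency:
n = 1

v has dimensions [L T^-1]; h has dimensions [L].
With n = 1: √(g·h^1) has dimensions [L T^-1], matching the LHS ✓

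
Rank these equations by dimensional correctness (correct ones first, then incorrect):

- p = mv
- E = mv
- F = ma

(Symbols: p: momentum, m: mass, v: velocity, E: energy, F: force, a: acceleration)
Dimensionally correct: p = mv, F = ma
Dimensionally incorrect: E = mv
Ordered (correct first, then incorrect): p = mv, F = ma, E = mv

- p = mv: LHS [L M T^-1], RHS [L M T^-1] → correct ✓
- E = mv: LHS [L^2 M T^-2], RHS [L M T^-1] → incorrect ✗
- F = ma: LHS [L M T^-2], RHS [L M T^-2] → correct ✓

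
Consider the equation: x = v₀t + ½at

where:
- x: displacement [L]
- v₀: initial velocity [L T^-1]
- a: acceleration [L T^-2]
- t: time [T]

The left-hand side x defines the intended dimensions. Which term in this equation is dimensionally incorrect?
The term ½at

Checking each RHS term against the LHS:
- v₀t: [L] — matches x [L] ✓
- ½at: [L T^-1] — does NOT match x [L] ✗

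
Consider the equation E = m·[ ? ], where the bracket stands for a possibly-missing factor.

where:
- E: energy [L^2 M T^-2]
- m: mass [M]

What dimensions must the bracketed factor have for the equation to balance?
[L^2 T^-2] — velocity squared (e.g. v²)

E has dimensions [L^2 M T^-2]; m has dimensions [M].
The bracketed factor must supply [L^2 M T^-2] / [M] = [L^2 T^-2].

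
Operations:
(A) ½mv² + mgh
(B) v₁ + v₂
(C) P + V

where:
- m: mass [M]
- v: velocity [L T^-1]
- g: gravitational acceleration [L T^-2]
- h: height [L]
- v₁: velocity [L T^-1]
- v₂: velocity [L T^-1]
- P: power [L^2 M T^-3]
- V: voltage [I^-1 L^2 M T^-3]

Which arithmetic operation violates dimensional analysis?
(C) P + V

(A) ½mv² + mgh: ½mv² [L^2 M T^-2] and mgh [L^2 M T^-2] — same dimensions ✓
(B) v₁ + v₂: v₁ [L T^-1] and v₂ [L T^-1] — same dimensions ✓
(C) P + V: P [L^2 M T^-3] and V [I^-1 L^2 M T^-3] — different dimensions cannot be added/subtracted ✗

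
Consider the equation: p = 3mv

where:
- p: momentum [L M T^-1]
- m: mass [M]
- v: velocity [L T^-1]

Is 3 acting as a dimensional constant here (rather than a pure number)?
No

p has dimensions [L M T^-1] and mv already has dimensions [L M T^-1], so the equation balances without 3 contributing any dimensions. 3 is a pure (dimensionless) number; changing or removing it would not affect dimensional consistency.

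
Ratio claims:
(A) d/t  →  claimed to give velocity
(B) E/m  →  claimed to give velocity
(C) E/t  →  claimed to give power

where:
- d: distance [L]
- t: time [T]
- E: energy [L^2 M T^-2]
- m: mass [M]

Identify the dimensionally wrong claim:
(B) E/m does not give velocity

(A) d/t: [L T^-1] = velocity [L T^-1] ✓
(B) E/m: [L^2 T^-2] ≠ velocity [L T^-1] ✗
(C) E/t: [L^2 M T^-3] = power [L^2 M T^-3] ✓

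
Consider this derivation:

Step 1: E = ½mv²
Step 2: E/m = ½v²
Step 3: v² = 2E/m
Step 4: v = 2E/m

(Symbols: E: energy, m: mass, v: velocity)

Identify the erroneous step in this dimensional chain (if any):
Step 4

Step 1: E = ½mv² → LHS [L^2 M T^-2], RHS [L^2 M T^-2] ✓
Step 2: E/m = ½v² → LHS [L^2 T^-2], RHS [L^2 T^-2] ✓
Step 3: v² = 2E/m → LHS [L^2 T^-2], RHS [L^2 T^-2] ✓
Step 4: v = 2E/m → LHS [L T^-1], RHS [L^2 T^-2] ✗

The first dimensional inconsistency appears in step 4: v = 2E/m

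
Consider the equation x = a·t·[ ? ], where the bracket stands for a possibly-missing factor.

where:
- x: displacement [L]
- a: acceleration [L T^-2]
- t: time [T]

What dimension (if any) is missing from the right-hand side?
[T] — time (e.g. t)

x has dimensions [L]; a·t has dimensions [L T^-1].
The bracketed factor must supply [L] / [L T^-1] = [T].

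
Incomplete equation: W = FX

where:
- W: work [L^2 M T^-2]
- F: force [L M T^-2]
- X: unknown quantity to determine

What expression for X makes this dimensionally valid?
X = d (distance), dimensions [L]

W has dimensions [L^2 M T^-2]; the rest of the RHS (F) has dimensions [L M T^-2].
So X must have dimensions [L] — X = d (distance).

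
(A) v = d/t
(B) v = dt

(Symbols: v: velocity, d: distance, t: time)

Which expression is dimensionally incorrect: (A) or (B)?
(B)

(A) v = d/t: LHS [L T^-1], RHS [L T^-1] ✓
(B) v = dt: LHS [L T^-1], RHS [L T] ✗

Expression (B) v = dt is dimensionally incorrect.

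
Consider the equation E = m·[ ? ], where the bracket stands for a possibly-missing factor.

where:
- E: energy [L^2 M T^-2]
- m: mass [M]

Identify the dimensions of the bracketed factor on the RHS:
[L^2 T^-2] — velocity squared (e.g. v²)

E has dimensions [L^2 M T^-2]; m has dimensions [M].
The bracketed factor must supply [L^2 M T^-2] / [M] = [L^2 T^-2].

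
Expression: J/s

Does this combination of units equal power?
Yes

The expression J/s has dimensions [L^2 M T^-3], which is exactly power [L^2 M T^-3].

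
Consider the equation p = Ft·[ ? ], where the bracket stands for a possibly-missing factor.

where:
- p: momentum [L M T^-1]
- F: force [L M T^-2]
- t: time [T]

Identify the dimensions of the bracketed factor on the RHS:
Nothing is missing — the bracketed factor must be dimensionless.

p has dimensions [L M T^-1] and Ft already has dimensions [L M T^-1], so p = Ft is dimensionally complete.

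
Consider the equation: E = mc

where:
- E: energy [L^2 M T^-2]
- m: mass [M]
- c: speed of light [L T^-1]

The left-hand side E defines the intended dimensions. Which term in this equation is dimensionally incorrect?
The right-hand side term mc

E has dimensions [L^2 M T^-2], but mc has dimensions [L M T^-1], so the term mc is dimensionally wrong for E.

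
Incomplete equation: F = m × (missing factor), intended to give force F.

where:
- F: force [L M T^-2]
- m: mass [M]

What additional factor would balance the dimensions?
a (acceleration), dimensions [L T^-2]

F has dimensions [L M T^-2] and m has dimensions [M].
The missing factor must have dimensions [L M T^-2] / [M] = [L T^-2], i.e. acceleration (a).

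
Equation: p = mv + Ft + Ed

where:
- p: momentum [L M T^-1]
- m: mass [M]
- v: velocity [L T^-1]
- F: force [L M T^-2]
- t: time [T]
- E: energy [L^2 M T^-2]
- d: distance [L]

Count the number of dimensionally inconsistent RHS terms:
1

LHS p: [L M T^-1]
- mv: [L M T^-1] ✓
- Ft: [L M T^-1] ✓
- Ed: [L^3 M T^-2] ✗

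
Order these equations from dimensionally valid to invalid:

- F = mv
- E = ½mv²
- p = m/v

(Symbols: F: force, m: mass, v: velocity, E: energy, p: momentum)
Dimensionally correct: E = ½mv²
Dimensionally incorrect: F = mv, p = m/v
Ordered (correct first, then incorrect): E = ½mv², F = mv, p = m/v

- F = mv: LHS [L M T^-2], RHS [L M T^-1] → incorrect ✗
- E = ½mv²: LHS [L^2 M T^-2], RHS [L^2 M T^-2] → correct ✓
- p = m/v: LHS [L M T^-1], RHS [L^-1 M T] → incorrect ✗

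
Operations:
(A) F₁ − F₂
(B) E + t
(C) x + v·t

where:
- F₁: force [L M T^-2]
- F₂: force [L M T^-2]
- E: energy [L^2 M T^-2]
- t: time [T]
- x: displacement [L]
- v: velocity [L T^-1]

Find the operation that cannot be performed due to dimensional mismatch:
(B) E + t

(A) F₁ − F₂: F₁ [L M T^-2] and F₂ [L M T^-2] — same dimensions ✓
(B) E + t: E [L^2 M T^-2] and t [T] — different dimensions cannot be added/subtracted ✗
(C) x + v·t: x [L] and v·t [L] — same dimensions ✓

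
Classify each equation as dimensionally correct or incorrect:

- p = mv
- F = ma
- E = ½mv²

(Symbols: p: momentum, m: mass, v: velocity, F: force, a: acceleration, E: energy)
Dimensionally correct: p = mv, F = ma, E = ½mv²
Dimensionally incorrect: none
Ordered (correct first, then incorrect): p = mv, F = ma, E = ½mv²

- p = mv: LHS [L M T^-1], RHS [L M T^-1] → correct ✓
- F = ma: LHS [L M T^-2], RHS [L M T^-2] → correct ✓
- E = ½mv²: LHS [L^2 M T^-2], RHS [L^2 M T^-2] → correct ✓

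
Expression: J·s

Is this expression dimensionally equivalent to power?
No

The expression J·s has dimensions [L^2 M T^-1], but power has dimensions [L^2 M T^-3].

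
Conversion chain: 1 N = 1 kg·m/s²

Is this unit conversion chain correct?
The chain is correct (no errors).

Correct: Newton is defined as kg·m/s²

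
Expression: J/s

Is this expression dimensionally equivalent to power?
Yes

The expression J/s has dimensions [L^2 M T^-3], which is exactly power [L^2 M T^-3].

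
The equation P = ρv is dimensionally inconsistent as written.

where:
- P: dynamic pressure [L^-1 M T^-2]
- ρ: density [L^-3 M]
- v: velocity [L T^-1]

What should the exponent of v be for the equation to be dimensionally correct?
The exponent of v should be 2: P = ρv^2

The LHS P has dimensions [L^-1 M T^-2]; v has dimensions [L T^-1].
As written, the RHS ρv (exponent 1 on v) has dimensions [L^-2 M T^-1], which does not match.
With exponent 2, the RHS ρv^2 has dimensions [L^-1 M T^-2], matching the LHS.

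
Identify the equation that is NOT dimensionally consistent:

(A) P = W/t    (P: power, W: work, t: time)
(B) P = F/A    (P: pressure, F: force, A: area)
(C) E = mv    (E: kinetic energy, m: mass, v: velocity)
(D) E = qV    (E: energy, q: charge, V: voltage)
(C) E = mv

The equation (C) E = mv is dimensionally incorrect.

LHS (E): [L^2 M T^-2]
RHS (mv): [L M T^-1] ✗

The dimensions do not match. The other three equations balance.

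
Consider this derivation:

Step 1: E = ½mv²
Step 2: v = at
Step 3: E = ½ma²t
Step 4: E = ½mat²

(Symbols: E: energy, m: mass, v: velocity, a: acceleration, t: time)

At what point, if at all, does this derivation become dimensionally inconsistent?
Step 3

Step 1: E = ½mv² → LHS [L^2 M T^-2], RHS [L^2 M T^-2] ✓
Step 2: v = at → LHS [L T^-1], RHS [L T^-1] ✓
Step 3: E = ½ma²t → LHS [L^2 M T^-2], RHS [L^2 M T^-3] ✗

The first dimensional inconsistency appears in step 3: E = ½ma²t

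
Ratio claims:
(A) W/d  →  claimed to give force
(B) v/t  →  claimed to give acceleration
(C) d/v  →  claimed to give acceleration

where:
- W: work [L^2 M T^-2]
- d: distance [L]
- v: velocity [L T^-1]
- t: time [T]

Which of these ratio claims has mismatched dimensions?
(C) d/v does not give acceleration

(A) W/d: [L M T^-2] = force [L M T^-2] ✓
(B) v/t: [L T^-2] = acceleration [L T^-2] ✓
(C) d/v: [T] ≠ acceleration [L T^-2] ✗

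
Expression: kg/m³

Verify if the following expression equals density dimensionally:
Yes

The expression kg/m³ has dimensions [L^-3 M], which is exactly density [L^-3 M].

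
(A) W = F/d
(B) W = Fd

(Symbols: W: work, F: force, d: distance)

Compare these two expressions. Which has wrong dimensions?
(A)

(A) W = F/d: LHS [L^2 M T^-2], RHS [M T^-2] ✗
(B) W = Fd: LHS [L^2 M T^-2], RHS [L^2 M T^-2] ✓

Expression (A) W = F/d is dimensionally incorrect.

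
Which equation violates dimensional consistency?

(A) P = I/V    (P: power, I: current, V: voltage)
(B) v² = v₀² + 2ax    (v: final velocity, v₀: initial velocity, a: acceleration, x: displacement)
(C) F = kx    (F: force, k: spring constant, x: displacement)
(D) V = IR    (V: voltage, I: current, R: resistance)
(A) P = I/V

The equation (A) P = I/V is dimensionally incorrect.

LHS (P): [L^2 M T^-3]
RHS (I/V): [I^2 L^-2 M^-1 T^3] ✗

The dimensions do not match. The other three equations balance.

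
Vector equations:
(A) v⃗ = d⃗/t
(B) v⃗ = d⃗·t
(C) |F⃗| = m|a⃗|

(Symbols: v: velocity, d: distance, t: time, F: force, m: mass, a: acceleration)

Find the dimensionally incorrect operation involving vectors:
(B) v⃗ = d⃗·t

(A) v⃗ = d⃗/t: LHS [L T^-1], RHS [L T^-1] ✓ — displacement (vector) divided by time (scalar)
(B) v⃗ = d⃗·t: LHS [L T^-1], RHS [L T] ✗ — velocity is displacement per time; should be d⃗/t
(C) |F⃗| = m|a⃗|: LHS [L M T^-2], RHS [L M T^-2] ✓ — magnitudes of vectors are scalars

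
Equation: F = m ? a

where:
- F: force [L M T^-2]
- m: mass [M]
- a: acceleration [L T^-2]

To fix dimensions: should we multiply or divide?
multiplication (×): F = m × a

F [L M T^-2]; m [M]; a [L T^-2].
m × a → [L M T^-2] ✓
m ÷ a → [L^-1 M T^2] ✗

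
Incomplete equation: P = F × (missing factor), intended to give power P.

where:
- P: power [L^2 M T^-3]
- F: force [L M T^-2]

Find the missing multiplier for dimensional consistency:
v (velocity), dimensions [L T^-1]

P has dimensions [L^2 M T^-3] and F has dimensions [L M T^-2].
The missing factor must have dimensions [L^2 M T^-3] / [L M T^-2] = [L T^-1], i.e. velocity (v).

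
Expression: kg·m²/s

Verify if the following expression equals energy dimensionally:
No

The expression kg·m²/s has dimensions [L^2 M T^-1], but energy has dimensions [L^2 M T^-2].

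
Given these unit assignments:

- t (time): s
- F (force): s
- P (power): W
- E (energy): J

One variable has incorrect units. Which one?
F

The variable F (force) should have units N, not s.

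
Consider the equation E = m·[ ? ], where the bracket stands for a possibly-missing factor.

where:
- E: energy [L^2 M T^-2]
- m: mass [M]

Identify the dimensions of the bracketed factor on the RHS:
[L^2 T^-2] — velocity squared (e.g. v²)

E has dimensions [L^2 M T^-2]; m has dimensions [M].
The bracketed factor must supply [L^2 M T^-2] / [M] = [L^2 T^-2].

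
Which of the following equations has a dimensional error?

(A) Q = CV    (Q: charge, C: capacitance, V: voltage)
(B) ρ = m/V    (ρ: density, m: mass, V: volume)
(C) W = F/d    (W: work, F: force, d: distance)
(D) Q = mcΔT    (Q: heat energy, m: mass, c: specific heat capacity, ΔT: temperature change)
(C) W = F/d

The equation (C) W = F/d is dimensionally incorrect.

LHS (W): [L^2 M T^-2]
RHS (F/d): [M T^-2] ✗

The dimensions do not match. The other three equations balance.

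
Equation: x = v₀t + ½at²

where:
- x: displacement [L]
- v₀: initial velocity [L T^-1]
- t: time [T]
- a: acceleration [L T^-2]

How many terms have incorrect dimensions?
0

LHS x: [L]
- v₀t: [L] ✓
- ½at²: [L] ✓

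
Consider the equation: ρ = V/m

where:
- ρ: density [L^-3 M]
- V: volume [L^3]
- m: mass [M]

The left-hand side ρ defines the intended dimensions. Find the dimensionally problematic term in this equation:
The right-hand side term V/m

ρ has dimensions [L^-3 M], but V/m has dimensions [L^3 M^-1], so the term V/m is dimensionally wrong for ρ.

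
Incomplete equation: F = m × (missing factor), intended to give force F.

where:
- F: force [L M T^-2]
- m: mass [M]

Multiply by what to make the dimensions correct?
a (acceleration), dimensions [L T^-2]

F has dimensions [L M T^-2] and m has dimensions [M].
The missing factor must have dimensions [L M T^-2] / [M] = [L T^-2], i.e. acceleration (a).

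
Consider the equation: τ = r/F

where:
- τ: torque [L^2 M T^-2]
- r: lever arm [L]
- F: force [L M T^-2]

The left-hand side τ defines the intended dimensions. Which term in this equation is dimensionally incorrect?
The right-hand side term r/F

τ has dimensions [L^2 M T^-2], but r/F has dimensions [M^-1 T^2], so the term r/F is dimensionally wrong for τ.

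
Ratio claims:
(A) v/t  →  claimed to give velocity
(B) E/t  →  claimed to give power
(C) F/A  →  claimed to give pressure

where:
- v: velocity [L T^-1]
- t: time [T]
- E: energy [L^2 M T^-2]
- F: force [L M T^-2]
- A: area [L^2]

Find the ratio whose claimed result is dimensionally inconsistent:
(A) v/t does not give velocity

(A) v/t: [L T^-2] ≠ velocity [L T^-1] ✗
(B) E/t: [L^2 M T^-3] = power [L^2 M T^-3] ✓
(C) F/A: [L^-1 M T^-2] = pressure [L^-1 M T^-2] ✓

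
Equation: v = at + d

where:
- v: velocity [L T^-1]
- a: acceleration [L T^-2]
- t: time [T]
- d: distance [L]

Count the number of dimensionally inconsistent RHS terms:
1

LHS v: [L T^-1]
- at: [L T^-1] ✓
- d: [L] ✗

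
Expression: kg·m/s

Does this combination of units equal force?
No

The expression kg·m/s has dimensions [L M T^-1], but force has dimensions [L M T^-2].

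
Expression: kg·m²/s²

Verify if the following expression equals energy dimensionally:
Yes

The expression kg·m²/s² has dimensions [L^2 M T^-2], which is exactly energy [L^2 M T^-2].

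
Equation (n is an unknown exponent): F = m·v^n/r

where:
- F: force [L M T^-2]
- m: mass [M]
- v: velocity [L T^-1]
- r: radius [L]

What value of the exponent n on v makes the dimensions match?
n = 2

F has dimensions [L M T^-2]; v has dimensions [L T^-1].
The rest of the RHS has dimensions [L^-1 M], so v^n must supply [L^2 T^-2].
With n = 2: m·v^2/r has dimensions [L M T^-2], matching the LHS ✓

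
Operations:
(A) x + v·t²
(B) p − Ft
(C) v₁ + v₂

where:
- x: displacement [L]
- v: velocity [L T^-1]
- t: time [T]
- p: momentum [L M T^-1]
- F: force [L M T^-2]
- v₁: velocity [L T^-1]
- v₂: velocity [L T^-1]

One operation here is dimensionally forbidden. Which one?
(A) x + v·t²

(A) x + v·t²: x [L] and v·t² [L T] — different dimensions cannot be added/subtracted ✗
(B) p − Ft: p [L M T^-1] and Ft [L M T^-1] — same dimensions ✓
(C) v₁ + v₂: v₁ [L T^-1] and v₂ [L T^-1] — same dimensions ✓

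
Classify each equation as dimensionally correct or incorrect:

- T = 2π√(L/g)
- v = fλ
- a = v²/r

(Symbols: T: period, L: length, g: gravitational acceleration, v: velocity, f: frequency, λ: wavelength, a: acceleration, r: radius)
Dimensionally correct: T = 2π√(L/g), v = fλ, a = v²/r
Dimensionally incorrect: none
Ordered (correct first, then incorrect): T = 2π√(L/g), v = fλ, a = v²/r

- T = 2π√(L/g): LHS [T], RHS [T] → correct ✓
- v = fλ: LHS [L T^-1], RHS [L T^-1] → correct ✓
- a = v²/r: LHS [L T^-2], RHS [L T^-2] → correct ✓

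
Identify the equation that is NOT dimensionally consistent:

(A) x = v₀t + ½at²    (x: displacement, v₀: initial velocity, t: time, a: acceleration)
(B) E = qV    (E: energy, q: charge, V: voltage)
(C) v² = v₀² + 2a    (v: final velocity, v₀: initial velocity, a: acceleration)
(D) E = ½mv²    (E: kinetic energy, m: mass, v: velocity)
(C) v² = v₀² + 2a

The equation (C) v² = v₀² + 2a is dimensionally incorrect.

LHS (v²): [L^2 T^-2]
RHS terms:
  - v₀²: [L^2 T^-2] ✓
  - 2a: [L T^-2] ✗ (does not match LHS)

The dimensions do not match. The other three equations balance.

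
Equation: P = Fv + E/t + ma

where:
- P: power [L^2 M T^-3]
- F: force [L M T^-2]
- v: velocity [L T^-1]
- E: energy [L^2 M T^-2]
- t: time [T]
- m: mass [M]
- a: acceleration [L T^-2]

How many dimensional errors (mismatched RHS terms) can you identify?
1

LHS P: [L^2 M T^-3]
- Fv: [L^2 M T^-3] ✓
- E/t: [L^2 M T^-3] ✓
- ma: [L M T^-2] ✗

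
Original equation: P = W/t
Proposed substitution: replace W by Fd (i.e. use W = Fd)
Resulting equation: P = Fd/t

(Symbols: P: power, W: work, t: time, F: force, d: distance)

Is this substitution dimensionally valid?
Yes

[W] = [L^2 M T^-2] and [Fd] = [L^2 M T^-2]. These match, so the substitution replaces a quantity by one of the same dimensions and the result P = Fd/t has LHS [L^2 M T^-3] vs RHS [L^2 M T^-3] — still consistent.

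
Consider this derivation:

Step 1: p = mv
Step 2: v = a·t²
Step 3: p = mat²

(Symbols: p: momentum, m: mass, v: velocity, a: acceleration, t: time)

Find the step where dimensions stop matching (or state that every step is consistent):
Step 2

Step 1: p = mv → LHS [L M T^-1], RHS [L M T^-1] ✓
Step 2: v = a·t² → LHS [L T^-1], RHS [L] ✗

The first dimensional inconsistency appears in step 2: v = a·t²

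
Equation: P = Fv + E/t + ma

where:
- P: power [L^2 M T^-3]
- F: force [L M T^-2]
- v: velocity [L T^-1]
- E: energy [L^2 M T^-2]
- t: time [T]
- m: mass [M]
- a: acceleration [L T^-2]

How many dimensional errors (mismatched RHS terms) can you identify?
1

LHS P: [L^2 M T^-3]
- Fv: [L^2 M T^-3] ✓
- E/t: [L^2 M T^-3] ✓
- ma: [L M T^-2] ✗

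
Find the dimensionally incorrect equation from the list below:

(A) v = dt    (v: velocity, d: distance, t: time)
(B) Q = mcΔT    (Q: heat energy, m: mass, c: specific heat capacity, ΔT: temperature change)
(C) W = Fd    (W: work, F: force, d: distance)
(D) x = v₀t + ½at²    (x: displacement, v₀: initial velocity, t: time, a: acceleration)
(A) v = dt

The equation (A) v = dt is dimensionally incorrect.

LHS (v): [L T^-1]
RHS (dt): [L T] ✗

The dimensions do not match. The other three equations balance.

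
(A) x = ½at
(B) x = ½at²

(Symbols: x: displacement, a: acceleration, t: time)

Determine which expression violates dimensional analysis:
(A)

(A) x = ½at: LHS [L], RHS [L T^-1] ✗
(B) x = ½at²: LHS [L], RHS [L] ✓

Expression (A) x = ½at is dimensionally incorrect.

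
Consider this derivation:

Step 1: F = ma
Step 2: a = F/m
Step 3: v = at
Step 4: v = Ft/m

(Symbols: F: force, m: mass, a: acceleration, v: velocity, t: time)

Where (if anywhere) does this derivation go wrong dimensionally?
No step introduces an error — all steps are dimensionally consistent.

Step 1: F = ma → LHS [L M T^-2], RHS [L M T^-2] ✓
Step 2: a = F/m → LHS [L T^-2], RHS [L T^-2] ✓
Step 3: v = at → LHS [L T^-1], RHS [L T^-1] ✓
Step 4: v = Ft/m → LHS [L T^-1], RHS [L T^-1] ✓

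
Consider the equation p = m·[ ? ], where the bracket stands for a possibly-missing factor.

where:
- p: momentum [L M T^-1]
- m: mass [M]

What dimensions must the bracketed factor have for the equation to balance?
[L T^-1] — velocity (e.g. v)

p has dimensions [L M T^-1]; m has dimensions [M].
The bracketed factor must supply [L M T^-1] / [M] = [L T^-1].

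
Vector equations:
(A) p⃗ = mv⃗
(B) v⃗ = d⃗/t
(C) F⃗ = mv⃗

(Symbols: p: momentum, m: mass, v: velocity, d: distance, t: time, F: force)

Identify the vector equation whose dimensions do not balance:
(C) F⃗ = mv⃗

(A) p⃗ = mv⃗: LHS [L M T^-1], RHS [L M T^-1] ✓ — mass (scalar) times velocity (vector)
(B) v⃗ = d⃗/t: LHS [L T^-1], RHS [L T^-1] ✓ — displacement (vector) divided by time (scalar)
(C) F⃗ = mv⃗: LHS [L M T^-2], RHS [L M T^-1] ✗ — mass times velocity is momentum, not force; should be ma⃗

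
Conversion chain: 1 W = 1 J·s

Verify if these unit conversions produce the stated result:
The chain is incorrect (it contains an error).

Incorrect: Watt is J/s, not J·s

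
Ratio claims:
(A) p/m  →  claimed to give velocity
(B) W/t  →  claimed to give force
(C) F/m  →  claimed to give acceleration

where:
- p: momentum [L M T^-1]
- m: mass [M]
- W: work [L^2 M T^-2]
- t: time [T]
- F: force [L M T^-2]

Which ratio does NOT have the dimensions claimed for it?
(B) W/t does not give force

(A) p/m: [L T^-1] = velocity [L T^-1] ✓
(B) W/t: [L^2 M T^-3] ≠ force [L M T^-2] ✗
(C) F/m: [L T^-2] = acceleration [L T^-2] ✓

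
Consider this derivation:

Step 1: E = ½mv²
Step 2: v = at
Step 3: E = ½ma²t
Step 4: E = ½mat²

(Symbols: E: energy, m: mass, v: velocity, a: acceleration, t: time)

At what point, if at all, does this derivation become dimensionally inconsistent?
Step 3

Step 1: E = ½mv² → LHS [L^2 M T^-2], RHS [L^2 M T^-2] ✓
Step 2: v = at → LHS [L T^-1], RHS [L T^-1] ✓
Step 3: E = ½ma²t → LHS [L^2 M T^-2], RHS [L^2 M T^-3] ✗

The first dimensional inconsistency appears in step 3: E = ½ma²t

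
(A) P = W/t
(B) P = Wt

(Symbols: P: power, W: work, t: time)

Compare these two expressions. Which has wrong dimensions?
(B)

(A) P = W/t: LHS [L^2 M T^-3], RHS [L^2 M T^-3] ✓
(B) P = Wt: LHS [L^2 M T^-3], RHS [L^2 M T^-1] ✗

Expression (B) P = Wt is dimensionally incorrect.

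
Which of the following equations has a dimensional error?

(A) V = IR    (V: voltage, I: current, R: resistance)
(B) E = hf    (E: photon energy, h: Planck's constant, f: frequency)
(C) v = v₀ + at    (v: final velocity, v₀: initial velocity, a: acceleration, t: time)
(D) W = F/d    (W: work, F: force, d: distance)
(D) W = F/d

The equation (D) W = F/d is dimensionally incorrect.

LHS (W): [L^2 M T^-2]
RHS (F/d): [M T^-2] ✗

The dimensions do not match. The other three equations balance.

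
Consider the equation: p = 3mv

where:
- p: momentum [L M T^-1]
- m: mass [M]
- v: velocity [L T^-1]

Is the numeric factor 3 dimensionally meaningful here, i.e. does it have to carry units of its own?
No

p has dimensions [L M T^-1] and mv already has dimensions [L M T^-1], so the equation balances without 3 contributing any dimensions. 3 is a pure (dimensionless) number; changing or removing it would not affect dimensional consistency.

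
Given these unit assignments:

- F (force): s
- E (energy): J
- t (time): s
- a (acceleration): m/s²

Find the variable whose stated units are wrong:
F

The variable F (force) should have units N, not s.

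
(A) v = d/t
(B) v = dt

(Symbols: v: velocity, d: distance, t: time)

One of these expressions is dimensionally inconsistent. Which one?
(B)

(A) v = d/t: LHS [L T^-1], RHS [L T^-1] ✓
(B) v = dt: LHS [L T^-1], RHS [L T] ✗

Expression (B) v = dt is dimensionally incorrect.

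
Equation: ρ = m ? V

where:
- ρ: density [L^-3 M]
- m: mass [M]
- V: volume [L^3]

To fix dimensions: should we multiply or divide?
division (÷): ρ = m ÷ V

ρ [L^-3 M]; m [M]; V [L^3].
m × V → [L^3 M] ✗
m ÷ V → [L^-3 M] ✓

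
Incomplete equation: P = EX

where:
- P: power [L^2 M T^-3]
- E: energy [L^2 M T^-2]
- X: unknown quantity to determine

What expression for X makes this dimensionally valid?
X = f (inverse time / frequency (1/t)), dimensions [T^-1]

P has dimensions [L^2 M T^-3]; the rest of the RHS (E) has dimensions [L^2 M T^-2].
So X must have dimensions [T^-1] — X = f (inverse time / frequency (1/t)).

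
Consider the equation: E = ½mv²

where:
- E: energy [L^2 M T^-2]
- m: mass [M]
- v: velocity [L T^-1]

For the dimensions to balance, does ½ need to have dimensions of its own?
No

E has dimensions [L^2 M T^-2] and mv² already has dimensions [L^2 M T^-2], so the equation balances without ½ contributing any dimensions. ½ is a pure (dimensionless) number; changing or removing it would not affect dimensional consistency.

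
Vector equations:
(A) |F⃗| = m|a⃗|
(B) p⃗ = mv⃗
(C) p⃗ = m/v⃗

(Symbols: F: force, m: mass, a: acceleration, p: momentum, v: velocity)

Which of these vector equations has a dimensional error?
(C) p⃗ = m/v⃗

(A) |F⃗| = m|a⃗|: LHS [L M T^-2], RHS [L M T^-2] ✓ — magnitudes of vectors are scalars
(B) p⃗ = mv⃗: LHS [L M T^-1], RHS [L M T^-1] ✓ — mass (scalar) times velocity (vector)
(C) p⃗ = m/v⃗: LHS [L M T^-1], RHS [L^-1 M T] ✗ — momentum is mass times velocity; should be mv⃗ (and division by a vector is undefined)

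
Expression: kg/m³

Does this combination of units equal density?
Yes

The expression kg/m³ has dimensions [L^-3 M], which is exactly density [L^-3 M].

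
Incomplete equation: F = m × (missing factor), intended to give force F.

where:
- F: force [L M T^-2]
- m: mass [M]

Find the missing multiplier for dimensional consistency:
a (acceleration), dimensions [L T^-2]

F has dimensions [L M T^-2] and m has dimensions [M].
The missing factor must have dimensions [L M T^-2] / [M] = [L T^-2], i.e. acceleration (a).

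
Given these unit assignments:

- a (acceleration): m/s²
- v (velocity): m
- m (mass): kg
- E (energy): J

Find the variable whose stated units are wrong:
v

The variable v (velocity) should have units m/s, not m.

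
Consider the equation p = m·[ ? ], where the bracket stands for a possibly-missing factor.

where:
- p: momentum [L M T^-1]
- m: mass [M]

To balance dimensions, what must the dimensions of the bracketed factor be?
[L T^-1] — velocity (e.g. v)

p has dimensions [L M T^-1]; m has dimensions [M].
The bracketed factor must supply [L M T^-1] / [M] = [L T^-1].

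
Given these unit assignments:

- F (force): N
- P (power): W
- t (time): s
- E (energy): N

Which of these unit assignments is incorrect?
E

The variable E (energy) should have units J, not N.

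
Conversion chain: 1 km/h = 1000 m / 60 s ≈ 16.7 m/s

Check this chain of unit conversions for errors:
The chain is incorrect (it contains an error).

Incorrect: 1 h = 3600 s, not 60 s (1 km/h ≈ 0.278 m/s)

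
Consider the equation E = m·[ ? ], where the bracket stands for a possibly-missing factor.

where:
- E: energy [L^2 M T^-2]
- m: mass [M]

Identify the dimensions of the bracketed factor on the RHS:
[L^2 T^-2] — velocity squared (e.g. v²)

E has dimensions [L^2 M T^-2]; m has dimensions [M].
The bracketed factor must supply [L^2 M T^-2] / [M] = [L^2 T^-2].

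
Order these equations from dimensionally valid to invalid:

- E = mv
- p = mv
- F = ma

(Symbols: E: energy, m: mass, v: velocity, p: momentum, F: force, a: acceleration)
Dimensionally correct: p = mv, F = ma
Dimensionally incorrect: E = mv
Ordered (correct first, then incorrect): p = mv, F = ma, E = mv

- E = mv: LHS [L^2 M T^-2], RHS [L M T^-1] → incorrect ✗
- p = mv: LHS [L M T^-1], RHS [L M T^-1] → correct ✓
- F = ma: LHS [L M T^-2], RHS [L M T^-2] → correct ✓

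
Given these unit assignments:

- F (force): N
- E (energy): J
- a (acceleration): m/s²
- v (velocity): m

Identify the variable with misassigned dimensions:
v

The variable v (velocity) should have units m/s, not m.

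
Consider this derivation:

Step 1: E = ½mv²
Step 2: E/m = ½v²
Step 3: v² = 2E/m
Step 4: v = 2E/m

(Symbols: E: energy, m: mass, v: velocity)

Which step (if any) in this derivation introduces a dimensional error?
Step 4

Step 1: E = ½mv² → LHS [L^2 M T^-2], RHS [L^2 M T^-2] ✓
Step 2: E/m = ½v² → LHS [L^2 T^-2], RHS [L^2 T^-2] ✓
Step 3: v² = 2E/m → LHS [L^2 T^-2], RHS [L^2 T^-2] ✓
Step 4: v = 2E/m → LHS [L T^-1], RHS [L^2 T^-2] ✗

The first dimensional inconsistency appears in step 4: v = 2E/m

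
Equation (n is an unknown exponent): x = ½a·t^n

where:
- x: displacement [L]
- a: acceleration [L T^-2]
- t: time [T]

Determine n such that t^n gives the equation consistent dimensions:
n = 2

x has dimensions [L]; t has dimensions [T].
The rest of the RHS has dimensions [L T^-2], so t^n must supply [T^2].
With n = 2: ½a·t^2 has dimensions [L], matching the LHS ✓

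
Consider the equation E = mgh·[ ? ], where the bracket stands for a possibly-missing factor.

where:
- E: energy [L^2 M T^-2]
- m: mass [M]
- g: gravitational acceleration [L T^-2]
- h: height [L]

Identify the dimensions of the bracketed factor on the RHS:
Nothing is missing — the bracketed factor must be dimensionless.

E has dimensions [L^2 M T^-2] and mgh already has dimensions [L^2 M T^-2], so E = mgh is dimensionally complete.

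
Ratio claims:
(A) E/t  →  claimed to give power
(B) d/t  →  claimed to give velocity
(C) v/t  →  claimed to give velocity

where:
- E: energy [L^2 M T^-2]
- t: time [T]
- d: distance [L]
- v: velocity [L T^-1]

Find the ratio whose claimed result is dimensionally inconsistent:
(C) v/t does not give velocity

(A) E/t: [L^2 M T^-3] = power [L^2 M T^-3] ✓
(B) d/t: [L T^-1] = velocity [L T^-1] ✓
(C) v/t: [L T^-2] ≠ velocity [L T^-1] ✗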